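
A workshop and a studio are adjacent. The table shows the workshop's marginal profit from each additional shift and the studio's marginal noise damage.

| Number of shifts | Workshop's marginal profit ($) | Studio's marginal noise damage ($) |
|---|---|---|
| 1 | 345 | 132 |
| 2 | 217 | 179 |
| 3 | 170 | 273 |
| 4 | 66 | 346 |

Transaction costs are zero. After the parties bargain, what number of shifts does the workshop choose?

Bargaining reaches the level where marginal profit last exceeds marginal noise damage.
That holds through level 2 (217 ≥ 179) but not at 3 (170 < 273).

2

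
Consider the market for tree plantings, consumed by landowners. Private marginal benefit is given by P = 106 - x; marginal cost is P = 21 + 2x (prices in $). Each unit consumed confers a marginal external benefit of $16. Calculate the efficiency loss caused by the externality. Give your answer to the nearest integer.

Market equilibrium (private): 21 + 2x = 106 - x → x_m = 28.3333.
Social marginal benefit = demand + MEB = 122 - x.
Set SMB = MC: 122 - x = 21 + 2x → x* = 33.6667.
The welfare-loss triangle has base |x_m − x*| and height MEB(x_m) (the vertical gap between SMB and MC is zero at x* and MEB at x_m).
DWL = ½ × 5.3334 × 16.0000 = 42.6672.

DWL = $43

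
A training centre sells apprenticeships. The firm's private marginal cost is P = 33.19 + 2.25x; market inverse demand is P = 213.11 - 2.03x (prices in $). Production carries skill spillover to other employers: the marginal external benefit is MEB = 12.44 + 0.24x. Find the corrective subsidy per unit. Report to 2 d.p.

Social marginal cost = private MC − MEB = 20.75 + 2.01x.
Set SMC = demand: 20.75 + 2.01x = 213.11 - 2.03x → x* = 47.6139.
The Pigouvian subsidy equals MEB at x*: 12.44 + 0.24×47.6139 = 23.8673.

subsidy = $23.87 per unit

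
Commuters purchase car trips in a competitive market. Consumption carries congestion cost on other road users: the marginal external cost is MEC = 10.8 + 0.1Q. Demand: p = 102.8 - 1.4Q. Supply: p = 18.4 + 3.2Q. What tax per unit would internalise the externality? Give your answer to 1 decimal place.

tax = 12.4 per unit

Social marginal benefit = demand − MEC = 92.0 - 1.5Q.
Set SMB = MC: 92.0 - 1.5Q = 18.4 + 3.2Q → Q* = 15.6596.
The Pigouvian tax equals MEC at Q*: 10.8 + 0.1×15.6596 = 12.3660.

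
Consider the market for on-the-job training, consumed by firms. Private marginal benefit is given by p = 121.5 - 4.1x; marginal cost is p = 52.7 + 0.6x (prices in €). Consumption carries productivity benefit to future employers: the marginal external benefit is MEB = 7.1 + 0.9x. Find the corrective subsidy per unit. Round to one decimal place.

Social marginal benefit = demand + MEB = 128.6 - 3.2x.
Set SMB = MC: 128.6 - 3.2x = 52.7 + 0.6x → x* = 19.9737.
The Pigouvian subsidy equals MEB at x*: 7.1 + 0.9×19.9737 = 25.0763.

subsidy = €25.1 per unit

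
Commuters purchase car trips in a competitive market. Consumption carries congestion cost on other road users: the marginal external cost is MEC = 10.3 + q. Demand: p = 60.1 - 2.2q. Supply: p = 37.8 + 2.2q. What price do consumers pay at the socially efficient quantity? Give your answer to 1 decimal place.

Social marginal benefit = demand − MEC = 49.8 - 3.2q.
Set SMB = MC: 49.8 - 3.2q = 37.8 + 2.2q → q* = 2.2222.
Consumer price on the demand curve at q*: 60.1 − 2.2×2.2222 = 55.2112.

P = 55.2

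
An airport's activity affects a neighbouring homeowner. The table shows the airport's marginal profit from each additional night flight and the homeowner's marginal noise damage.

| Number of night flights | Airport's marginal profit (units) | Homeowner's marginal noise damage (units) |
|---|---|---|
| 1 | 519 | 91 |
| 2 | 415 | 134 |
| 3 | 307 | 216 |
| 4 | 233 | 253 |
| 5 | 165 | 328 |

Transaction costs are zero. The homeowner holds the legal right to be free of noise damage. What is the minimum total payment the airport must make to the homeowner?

441

Efficient level: marginal profit ≥ marginal noise damage through level 3, so k* = 3.
With the homeowner holding the right, the airport must at least compensate total damage at k*: 91 + 134 + 216 = 441.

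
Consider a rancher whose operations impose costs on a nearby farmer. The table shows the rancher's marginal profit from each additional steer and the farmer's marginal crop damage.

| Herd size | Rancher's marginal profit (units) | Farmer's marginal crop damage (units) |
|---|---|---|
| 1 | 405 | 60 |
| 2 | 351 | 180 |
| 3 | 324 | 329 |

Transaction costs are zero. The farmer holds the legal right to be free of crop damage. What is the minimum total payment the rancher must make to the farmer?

Efficient level: marginal profit ≥ marginal crop damage through level 2, so k* = 2.
With the farmer holding the right, the rancher must at least compensate total damage at k*: 60 + 180 = 240.

240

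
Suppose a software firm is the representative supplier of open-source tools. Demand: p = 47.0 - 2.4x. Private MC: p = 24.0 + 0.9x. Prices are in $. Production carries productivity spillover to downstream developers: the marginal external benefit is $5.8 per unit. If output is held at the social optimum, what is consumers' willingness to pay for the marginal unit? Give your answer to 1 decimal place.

P = $26.1

Social marginal cost = private MC − MEB = 18.2 + 0.9x.
Set SMC = demand: 18.2 + 0.9x = 47.0 - 2.4x → x* = 8.7273.
Consumer price on the demand curve at x*: 47.0 − 2.4×8.7273 = 26.0545.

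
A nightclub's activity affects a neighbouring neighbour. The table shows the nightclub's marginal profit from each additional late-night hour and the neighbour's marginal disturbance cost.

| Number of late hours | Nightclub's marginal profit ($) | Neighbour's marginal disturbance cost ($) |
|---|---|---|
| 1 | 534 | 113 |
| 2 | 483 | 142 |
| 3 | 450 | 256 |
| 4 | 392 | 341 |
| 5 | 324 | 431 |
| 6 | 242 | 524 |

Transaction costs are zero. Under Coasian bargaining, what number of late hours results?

4

Bargaining reaches the level where marginal profit last exceeds marginal disturbance cost.
That holds through level 4 (392 ≥ 341) but not at 5 (324 < 431).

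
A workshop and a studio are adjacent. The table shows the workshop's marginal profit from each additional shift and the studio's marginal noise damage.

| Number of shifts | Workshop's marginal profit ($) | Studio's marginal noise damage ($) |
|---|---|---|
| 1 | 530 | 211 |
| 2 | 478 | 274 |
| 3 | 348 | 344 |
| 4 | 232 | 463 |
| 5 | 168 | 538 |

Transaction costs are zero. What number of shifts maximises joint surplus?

Bargaining reaches the level where marginal profit last exceeds marginal noise damage.
That holds through level 3 (348 ≥ 344) but not at 4 (232 < 463).

3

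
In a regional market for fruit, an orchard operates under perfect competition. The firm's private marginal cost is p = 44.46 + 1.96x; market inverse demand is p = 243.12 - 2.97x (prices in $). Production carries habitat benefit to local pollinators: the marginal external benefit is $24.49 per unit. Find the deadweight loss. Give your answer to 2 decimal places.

DWL = $60.83

Market equilibrium (private): 44.46 + 1.96x = 243.12 - 2.97x → x_m = 40.2961.
Social marginal cost = private MC − MEB = 19.97 + 1.96x.
Set SMC = demand: 19.97 + 1.96x = 243.12 - 2.97x → x* = 45.2637.
The loss is the area between SMC and demand from x* to x_m; with linear curves that's a triangle of height MEB(x_m).
DWL = ½ × 4.9676 × 24.4900 = 60.8283.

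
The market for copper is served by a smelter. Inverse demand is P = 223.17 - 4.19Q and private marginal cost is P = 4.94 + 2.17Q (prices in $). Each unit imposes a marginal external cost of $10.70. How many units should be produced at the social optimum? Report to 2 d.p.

Social marginal cost = private MC + MEC = 15.64 + 2.17Q.
Set SMC = demand: 15.64 + 2.17Q = 223.17 - 4.19Q → Q* = 32.6305.

Q* = 32.63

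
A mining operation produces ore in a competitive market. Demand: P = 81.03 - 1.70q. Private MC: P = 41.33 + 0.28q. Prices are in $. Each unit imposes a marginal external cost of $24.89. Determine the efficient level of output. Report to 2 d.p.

q* = 7.48

Social marginal cost = private MC + MEC = 66.22 + 0.28q.
Set SMC = demand: 66.22 + 0.28q = 81.03 - 1.70q → q* = 7.4798.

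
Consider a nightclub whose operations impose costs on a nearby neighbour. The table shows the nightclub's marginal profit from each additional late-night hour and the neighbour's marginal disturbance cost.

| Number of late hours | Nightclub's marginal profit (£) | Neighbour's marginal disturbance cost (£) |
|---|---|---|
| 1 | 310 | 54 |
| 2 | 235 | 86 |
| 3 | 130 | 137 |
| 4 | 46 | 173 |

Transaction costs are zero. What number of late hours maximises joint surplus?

2

Bargaining reaches the level where marginal profit last exceeds marginal disturbance cost.
That holds through level 2 (235 ≥ 86) but not at 3 (130 < 137).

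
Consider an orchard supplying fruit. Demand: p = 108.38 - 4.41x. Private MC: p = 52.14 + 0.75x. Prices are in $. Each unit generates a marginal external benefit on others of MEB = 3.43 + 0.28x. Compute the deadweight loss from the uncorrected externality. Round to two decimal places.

Market equilibrium (private): 52.14 + 0.75x = 108.38 - 4.41x → x_m = 10.8992.
Social marginal cost = private MC − MEB = 48.71 + 0.47x.
Set SMC = demand: 48.71 + 0.47x = 108.38 - 4.41x → x* = 12.2275.
The welfare-loss triangle has base |x_m − x*| and height MEB(x_m) (the vertical gap between SMC and demand is zero at x* and MEB at x_m).
DWL = ½ × 1.3283 × 6.4818 = 4.3049.

DWL = $4.30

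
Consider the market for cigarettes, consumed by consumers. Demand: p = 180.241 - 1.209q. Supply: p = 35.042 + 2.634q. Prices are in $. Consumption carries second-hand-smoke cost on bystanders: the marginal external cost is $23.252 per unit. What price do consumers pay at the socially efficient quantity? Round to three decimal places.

Social marginal benefit = demand − MEC = 156.989 - 1.209q.
Set SMB = MC: 156.989 - 1.209q = 35.042 + 2.634q → q* = 31.7322.
Consumer price on the demand curve at q*: 180.241 − 1.209×31.7322 = 141.8768.

P = $141.877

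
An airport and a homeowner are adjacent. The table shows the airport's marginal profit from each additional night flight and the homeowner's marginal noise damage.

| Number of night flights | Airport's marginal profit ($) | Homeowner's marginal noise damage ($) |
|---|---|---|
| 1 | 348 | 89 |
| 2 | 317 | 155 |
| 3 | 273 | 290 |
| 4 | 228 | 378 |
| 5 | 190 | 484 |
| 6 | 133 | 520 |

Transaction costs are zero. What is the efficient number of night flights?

2

Bargaining reaches the level where marginal profit last exceeds marginal noise damage.
That holds through level 2 (317 ≥ 155) but not at 3 (273 < 290).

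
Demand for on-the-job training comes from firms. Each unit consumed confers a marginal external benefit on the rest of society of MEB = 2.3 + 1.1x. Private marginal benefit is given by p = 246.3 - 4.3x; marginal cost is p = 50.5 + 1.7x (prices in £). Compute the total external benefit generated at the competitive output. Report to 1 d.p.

£660.8

Market equilibrium (private): 50.5 + 1.7x = 246.3 - 4.3x → x_m = 32.6333.
Total external benefit = ∫₀^{x_m} (2.3 + 1.1x) dx = 2.3×32.6333 + ½×1.1×32.6333² = 660.7693.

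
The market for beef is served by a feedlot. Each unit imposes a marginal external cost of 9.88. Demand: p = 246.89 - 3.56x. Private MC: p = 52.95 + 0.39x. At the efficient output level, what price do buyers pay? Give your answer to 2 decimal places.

P = 81.00

Social marginal cost = private MC + MEC = 62.83 + 0.39x.
Set SMC = demand: 62.83 + 0.39x = 246.89 - 3.56x → x* = 46.5975.
Consumer price on the demand curve at x*: 246.89 − 3.56×46.5975 = 81.0029.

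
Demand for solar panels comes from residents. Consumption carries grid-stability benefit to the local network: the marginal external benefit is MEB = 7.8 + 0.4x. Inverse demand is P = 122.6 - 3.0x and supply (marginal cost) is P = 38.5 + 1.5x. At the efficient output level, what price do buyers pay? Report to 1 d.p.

Social marginal benefit = demand + MEB = 130.4 - 2.6x.
Set SMB = MC: 130.4 - 2.6x = 38.5 + 1.5x → x* = 22.4146.
Consumer price on the demand curve at x*: 122.6 − 3.0×22.4146 = 55.3562.

P = 55.4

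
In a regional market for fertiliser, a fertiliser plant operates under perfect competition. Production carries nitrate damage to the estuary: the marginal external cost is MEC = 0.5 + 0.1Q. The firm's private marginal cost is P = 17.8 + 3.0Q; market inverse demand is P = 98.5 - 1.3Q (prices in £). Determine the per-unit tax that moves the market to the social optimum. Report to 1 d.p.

tax = £2.3 per unit

Social marginal cost = private MC + MEC = 18.3 + 3.1Q.
Set SMC = demand: 18.3 + 3.1Q = 98.5 - 1.3Q → Q* = 18.2273.
The Pigouvian tax equals MEC at Q*: 0.5 + 0.1×18.2273 = 2.3227.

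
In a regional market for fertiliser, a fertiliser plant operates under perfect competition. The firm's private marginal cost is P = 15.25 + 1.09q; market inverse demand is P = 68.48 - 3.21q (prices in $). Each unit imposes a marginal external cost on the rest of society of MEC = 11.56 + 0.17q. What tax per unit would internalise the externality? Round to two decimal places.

Social marginal cost = private MC + MEC = 26.81 + 1.26q.
Set SMC = demand: 26.81 + 1.26q = 68.48 - 3.21q → q* = 9.3221.
The Pigouvian tax equals MEC at q*: 11.56 + 0.17×9.3221 = 13.1448.

tax = $13.14 per unit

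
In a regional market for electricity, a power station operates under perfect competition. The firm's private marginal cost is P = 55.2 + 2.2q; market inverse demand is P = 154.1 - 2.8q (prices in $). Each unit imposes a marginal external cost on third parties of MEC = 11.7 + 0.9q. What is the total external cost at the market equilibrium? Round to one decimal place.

$407.5

Market equilibrium (private): 55.2 + 2.2q = 154.1 - 2.8q → q_m = 19.7800.
Total external cost = ∫₀^{q_m} (11.7 + 0.9q) dq = 11.7×19.7800 + ½×0.9×19.7800² = 407.4878.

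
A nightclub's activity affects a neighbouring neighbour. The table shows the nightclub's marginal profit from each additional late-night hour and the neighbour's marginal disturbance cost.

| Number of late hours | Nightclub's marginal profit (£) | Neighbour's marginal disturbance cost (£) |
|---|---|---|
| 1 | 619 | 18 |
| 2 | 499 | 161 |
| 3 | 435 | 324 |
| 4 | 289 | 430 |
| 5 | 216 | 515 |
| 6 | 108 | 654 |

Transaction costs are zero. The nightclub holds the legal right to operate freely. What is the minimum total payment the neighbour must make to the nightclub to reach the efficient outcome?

Left alone the nightclub would choose level 6 (marginal profit stays positive).
Efficient level: k* = 3 (marginal profit ≥ marginal disturbance cost through 3).
The neighbour must at least cover the nightclub's forgone profit from cutting 6→3: 289 + 216 + 108 = 613.

£613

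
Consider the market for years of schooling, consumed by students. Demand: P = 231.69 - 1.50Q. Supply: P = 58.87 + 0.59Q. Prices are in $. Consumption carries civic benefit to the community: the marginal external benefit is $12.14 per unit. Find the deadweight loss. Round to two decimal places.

DWL = $35.26

Market equilibrium (private): 58.87 + 0.59Q = 231.69 - 1.50Q → Q_m = 82.6890.
Social marginal benefit = demand + MEB = 243.83 - 1.50Q.
Set SMB = MC: 243.83 - 1.50Q = 58.87 + 0.59Q → Q* = 88.4976.
The welfare-loss triangle has base |Q_m − Q*| and height MEB(Q_m) (the vertical gap between SMB and MC is zero at Q* and MEB at Q_m).
DWL = ½ × 5.8086 × 12.1400 = 35.2582.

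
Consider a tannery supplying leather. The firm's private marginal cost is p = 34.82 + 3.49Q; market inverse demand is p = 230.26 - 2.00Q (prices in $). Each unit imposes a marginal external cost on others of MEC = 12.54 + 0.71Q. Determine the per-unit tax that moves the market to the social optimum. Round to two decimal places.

tax = $33.49 per unit

Social marginal cost = private MC + MEC = 47.36 + 4.20Q.
Set SMC = demand: 47.36 + 4.20Q = 230.26 - 2.00Q → Q* = 29.5000.
The Pigouvian tax equals MEC at Q*: 12.54 + 0.71×29.5000 = 33.4850.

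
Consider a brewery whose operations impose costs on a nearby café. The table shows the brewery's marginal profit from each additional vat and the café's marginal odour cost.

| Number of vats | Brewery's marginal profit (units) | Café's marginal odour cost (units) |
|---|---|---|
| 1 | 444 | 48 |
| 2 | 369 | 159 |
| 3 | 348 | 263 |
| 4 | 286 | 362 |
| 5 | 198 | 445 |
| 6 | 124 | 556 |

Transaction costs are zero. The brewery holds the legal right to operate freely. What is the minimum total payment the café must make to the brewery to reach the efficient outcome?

608

Left alone the brewery would choose level 6 (marginal profit stays positive).
Efficient level: k* = 3 (marginal profit ≥ marginal odour cost through 3).
The café must at least cover the brewery's forgone profit from cutting 6→3: 286 + 198 + 124 = 608.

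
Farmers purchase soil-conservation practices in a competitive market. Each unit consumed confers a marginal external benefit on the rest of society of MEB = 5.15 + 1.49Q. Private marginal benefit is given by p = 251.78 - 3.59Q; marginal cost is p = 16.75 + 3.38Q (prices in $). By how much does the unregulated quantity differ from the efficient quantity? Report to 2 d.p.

Market equilibrium (private): 16.75 + 3.38Q = 251.78 - 3.59Q → Q_m = 33.7202.
Social marginal benefit = demand + MEB = 256.93 - 2.10Q.
Set SMB = MC: 256.93 - 2.10Q = 16.75 + 3.38Q → Q* = 43.8285.
Gap = |33.7202 − 43.8285| = 10.1083.

10.11 units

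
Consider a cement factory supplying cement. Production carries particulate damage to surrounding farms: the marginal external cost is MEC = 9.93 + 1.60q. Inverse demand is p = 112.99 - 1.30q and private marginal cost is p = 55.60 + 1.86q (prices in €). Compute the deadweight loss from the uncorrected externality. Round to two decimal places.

DWL = €159.67

Market equilibrium (private): 55.60 + 1.86q = 112.99 - 1.30q → q_m = 18.1614.
Social marginal cost = private MC + MEC = 65.53 + 3.46q.
Set SMC = demand: 65.53 + 3.46q = 112.99 - 1.30q → q* = 9.9706.
Height of the DWL triangle at q_m is SMC(q_m) − demand(q_m) = MEC(q_m) = 38.9882.
DWL = ½ × 8.1908 × 38.9882 = 159.6723.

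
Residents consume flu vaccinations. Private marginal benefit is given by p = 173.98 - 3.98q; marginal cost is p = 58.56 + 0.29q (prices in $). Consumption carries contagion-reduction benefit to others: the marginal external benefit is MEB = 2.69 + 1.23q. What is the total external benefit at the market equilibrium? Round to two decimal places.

Market equilibrium (private): 58.56 + 0.29q = 173.98 - 3.98q → q_m = 27.0304.
Total external benefit = ∫₀^{q_m} (2.69 + 1.23q) dq = 2.69×27.0304 + ½×1.23×27.0304² = 522.0569.

$522.06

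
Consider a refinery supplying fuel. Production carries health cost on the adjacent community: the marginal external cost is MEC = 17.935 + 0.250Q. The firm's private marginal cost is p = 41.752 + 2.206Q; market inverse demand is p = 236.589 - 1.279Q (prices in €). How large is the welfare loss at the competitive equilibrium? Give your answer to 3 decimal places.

DWL = €136.327

Market equilibrium (private): 41.752 + 2.206Q = 236.589 - 1.279Q → Q_m = 55.9073.
Social marginal cost = private MC + MEC = 59.687 + 2.456Q.
Set SMC = demand: 59.687 + 2.456Q = 236.589 - 1.279Q → Q* = 47.3633.
The welfare-loss triangle has base |Q_m − Q*| and height MEC(Q_m) (the vertical gap between SMC and demand is zero at Q* and MEC at Q_m).
DWL = ½ × 8.5440 × 31.9118 = 136.3272.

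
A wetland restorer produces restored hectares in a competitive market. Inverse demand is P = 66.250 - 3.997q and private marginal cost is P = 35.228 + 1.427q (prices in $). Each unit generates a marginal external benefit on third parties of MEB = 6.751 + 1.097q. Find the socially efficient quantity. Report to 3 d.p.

Social marginal cost = private MC − MEB = 28.477 + 0.330q.
Set SMC = demand: 28.477 + 0.330q = 66.250 - 3.997q → q* = 8.7296.

q* = 8.730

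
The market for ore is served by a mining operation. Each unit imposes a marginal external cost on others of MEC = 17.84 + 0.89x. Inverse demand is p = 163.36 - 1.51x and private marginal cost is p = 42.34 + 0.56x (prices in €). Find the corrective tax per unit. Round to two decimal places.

tax = €48.86 per unit

Social marginal cost = private MC + MEC = 60.18 + 1.45x.
Set SMC = demand: 60.18 + 1.45x = 163.36 - 1.51x → x* = 34.8581.
The Pigouvian tax equals MEC at x*: 17.84 + 0.89×34.8581 = 48.8637.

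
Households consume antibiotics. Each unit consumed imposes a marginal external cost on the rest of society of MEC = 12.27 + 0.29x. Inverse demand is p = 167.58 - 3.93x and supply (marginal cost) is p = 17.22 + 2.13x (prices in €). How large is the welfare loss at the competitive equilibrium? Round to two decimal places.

Market equilibrium (private): 17.22 + 2.13x = 167.58 - 3.93x → x_m = 24.8119.
Social marginal benefit = demand − MEC = 155.31 - 4.22x.
Set SMB = MC: 155.31 - 4.22x = 17.22 + 2.13x → x* = 21.7465.
Between x* and x_m the wedge MC − SMB runs linearly from 0 to MEC(x_m), so the loss is a triangle.
DWL = ½ × 3.0654 × 19.4654 = 29.8346.

DWL = €29.83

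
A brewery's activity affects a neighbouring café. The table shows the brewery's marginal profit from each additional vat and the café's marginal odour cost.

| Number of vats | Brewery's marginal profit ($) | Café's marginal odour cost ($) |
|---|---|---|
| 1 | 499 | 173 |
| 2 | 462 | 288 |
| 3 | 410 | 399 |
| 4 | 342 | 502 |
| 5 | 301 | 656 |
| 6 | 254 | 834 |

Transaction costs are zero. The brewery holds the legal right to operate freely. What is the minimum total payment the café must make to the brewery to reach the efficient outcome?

$897

Left alone the brewery would choose level 6 (marginal profit stays positive).
Efficient level: k* = 3 (marginal profit ≥ marginal odour cost through 3).
The café must at least cover the brewery's forgone profit from cutting 6→3: 342 + 301 + 254 = 897.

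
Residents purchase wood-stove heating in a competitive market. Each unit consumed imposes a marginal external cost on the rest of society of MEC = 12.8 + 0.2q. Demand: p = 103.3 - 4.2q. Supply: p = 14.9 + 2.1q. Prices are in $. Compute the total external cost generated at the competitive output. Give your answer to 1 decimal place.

$199.3

Market equilibrium (private): 14.9 + 2.1q = 103.3 - 4.2q → q_m = 14.0317.
Total external cost = ∫₀^{q_m} (12.8 + 0.2q) dq = 12.8×14.0317 + ½×0.2×14.0317² = 199.2946.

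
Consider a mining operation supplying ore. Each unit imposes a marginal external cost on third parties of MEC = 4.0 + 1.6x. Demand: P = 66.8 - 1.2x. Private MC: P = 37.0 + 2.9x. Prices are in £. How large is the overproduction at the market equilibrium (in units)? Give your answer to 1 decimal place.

2.7 units

Market equilibrium (private): 37.0 + 2.9x = 66.8 - 1.2x → x_m = 7.2683.
Social marginal cost = private MC + MEC = 41.0 + 4.5x.
Set SMC = demand: 41.0 + 4.5x = 66.8 - 1.2x → x* = 4.5263.
Gap = |7.2683 − 4.5263| = 2.7420.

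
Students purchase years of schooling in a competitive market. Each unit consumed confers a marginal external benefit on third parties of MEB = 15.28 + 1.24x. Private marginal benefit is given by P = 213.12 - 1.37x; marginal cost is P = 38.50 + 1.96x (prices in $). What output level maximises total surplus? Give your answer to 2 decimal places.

Social marginal benefit = demand + MEB = 228.40 - 0.13x.
Set SMB = MC: 228.40 - 0.13x = 38.50 + 1.96x → x* = 90.8612.

x* = 90.86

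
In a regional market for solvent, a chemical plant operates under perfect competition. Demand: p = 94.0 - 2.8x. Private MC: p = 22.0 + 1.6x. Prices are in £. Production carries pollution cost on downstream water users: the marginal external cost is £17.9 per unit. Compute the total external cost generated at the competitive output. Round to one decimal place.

£292.9

Market equilibrium (private): 22.0 + 1.6x = 94.0 - 2.8x → x_m = 16.3636.
Total external cost = MEC × x_m = 17.9 × 16.3636 = 292.9084.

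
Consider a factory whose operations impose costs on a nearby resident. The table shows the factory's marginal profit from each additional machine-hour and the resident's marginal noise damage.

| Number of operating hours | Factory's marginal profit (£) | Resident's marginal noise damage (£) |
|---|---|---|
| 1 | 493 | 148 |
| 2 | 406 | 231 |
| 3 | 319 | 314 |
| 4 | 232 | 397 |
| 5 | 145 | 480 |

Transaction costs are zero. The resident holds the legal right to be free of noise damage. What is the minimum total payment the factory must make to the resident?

£693

Efficient level: marginal profit ≥ marginal noise damage through level 3, so k* = 3.
With the resident holding the right, the factory must at least compensate total damage at k*: 148 + 231 + 314 = 693.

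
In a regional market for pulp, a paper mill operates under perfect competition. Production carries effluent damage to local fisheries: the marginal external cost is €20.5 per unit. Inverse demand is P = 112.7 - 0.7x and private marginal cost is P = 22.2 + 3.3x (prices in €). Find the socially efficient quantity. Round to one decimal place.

Social marginal cost = private MC + MEC = 42.7 + 3.3x.
Set SMC = demand: 42.7 + 3.3x = 112.7 - 0.7x → x* = 17.5000.

x* = 17.5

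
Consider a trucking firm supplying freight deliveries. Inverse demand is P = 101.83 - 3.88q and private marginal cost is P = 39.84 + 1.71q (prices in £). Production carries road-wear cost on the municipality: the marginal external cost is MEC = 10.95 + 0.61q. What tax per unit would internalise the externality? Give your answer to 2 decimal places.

tax = £15.97 per unit

Social marginal cost = private MC + MEC = 50.79 + 2.32q.
Set SMC = demand: 50.79 + 2.32q = 101.83 - 3.88q → q* = 8.2323.
The Pigouvian tax equals MEC at q*: 10.95 + 0.61×8.2323 = 15.9717.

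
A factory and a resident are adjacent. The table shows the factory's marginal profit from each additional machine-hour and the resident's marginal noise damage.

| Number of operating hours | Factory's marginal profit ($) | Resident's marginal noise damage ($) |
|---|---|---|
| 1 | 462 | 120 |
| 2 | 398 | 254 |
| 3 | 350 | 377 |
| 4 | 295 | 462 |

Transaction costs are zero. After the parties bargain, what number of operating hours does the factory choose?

Bargaining reaches the level where marginal profit last exceeds marginal noise damage.
That holds through level 2 (398 ≥ 254) but not at 3 (350 < 377).

2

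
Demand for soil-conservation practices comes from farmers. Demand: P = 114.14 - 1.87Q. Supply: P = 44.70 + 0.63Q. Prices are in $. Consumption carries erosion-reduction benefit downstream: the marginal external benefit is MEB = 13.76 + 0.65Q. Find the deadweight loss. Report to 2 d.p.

Market equilibrium (private): 44.70 + 0.63Q = 114.14 - 1.87Q → Q_m = 27.7760.
Social marginal benefit = demand + MEB = 127.90 - 1.22Q.
Set SMB = MC: 127.90 - 1.22Q = 44.70 + 0.63Q → Q* = 44.9730.
Between Q* and Q_m the wedge SMB − MC runs linearly from 0 to MEB(Q_m), so the loss is a triangle.
DWL = ½ × 17.1970 × 31.8144 = 273.5561.

DWL = $273.56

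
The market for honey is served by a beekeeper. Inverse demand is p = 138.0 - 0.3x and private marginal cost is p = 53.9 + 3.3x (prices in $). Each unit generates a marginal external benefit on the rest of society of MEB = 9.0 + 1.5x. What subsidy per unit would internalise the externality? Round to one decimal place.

Social marginal cost = private MC − MEB = 44.9 + 1.8x.
Set SMC = demand: 44.9 + 1.8x = 138.0 - 0.3x → x* = 44.3333.
The Pigouvian subsidy equals MEB at x*: 9.0 + 1.5×44.3333 = 75.5000.

subsidy = $75.5 per unit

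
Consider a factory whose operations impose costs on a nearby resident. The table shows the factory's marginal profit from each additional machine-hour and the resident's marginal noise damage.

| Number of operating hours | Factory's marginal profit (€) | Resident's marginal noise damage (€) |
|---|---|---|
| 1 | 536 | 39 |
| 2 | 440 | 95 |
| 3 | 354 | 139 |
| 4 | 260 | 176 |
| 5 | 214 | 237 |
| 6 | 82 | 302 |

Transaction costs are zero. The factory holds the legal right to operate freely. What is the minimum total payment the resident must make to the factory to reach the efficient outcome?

€296

Left alone the factory would choose level 6 (marginal profit stays positive).
Efficient level: k* = 4 (marginal profit ≥ marginal noise damage through 4).
The resident must at least cover the factory's forgone profit from cutting 6→4: 214 + 82 = 296.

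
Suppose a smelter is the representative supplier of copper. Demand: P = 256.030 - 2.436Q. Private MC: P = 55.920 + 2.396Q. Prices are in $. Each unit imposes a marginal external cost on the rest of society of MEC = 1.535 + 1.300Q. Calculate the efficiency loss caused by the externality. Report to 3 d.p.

Market equilibrium (private): 55.920 + 2.396Q = 256.030 - 2.436Q → Q_m = 41.4135.
Social marginal cost = private MC + MEC = 57.455 + 3.696Q.
Set SMC = demand: 57.455 + 3.696Q = 256.030 - 2.436Q → Q* = 32.3834.
The welfare-loss triangle has base |Q_m − Q*| and height MEC(Q_m) (the vertical gap between SMC and demand is zero at Q* and MEC at Q_m).
DWL = ½ × 9.0301 × 55.3725 = 250.0096.

DWL = $250.010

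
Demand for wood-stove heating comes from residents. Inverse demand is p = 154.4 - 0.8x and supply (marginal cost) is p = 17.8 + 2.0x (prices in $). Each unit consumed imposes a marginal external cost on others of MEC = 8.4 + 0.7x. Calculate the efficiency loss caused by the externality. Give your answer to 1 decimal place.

Market equilibrium (private): 17.8 + 2.0x = 154.4 - 0.8x → x_m = 48.7857.
Social marginal benefit = demand − MEC = 146.0 - 1.5x.
Set SMB = MC: 146.0 - 1.5x = 17.8 + 2.0x → x* = 36.6286.
Height of the DWL triangle at x_m is MC(x_m) − SMB(x_m) = MEC(x_m) = 42.5500.
DWL = ½ × 12.1571 × 42.5500 = 258.6423.

DWL = $258.6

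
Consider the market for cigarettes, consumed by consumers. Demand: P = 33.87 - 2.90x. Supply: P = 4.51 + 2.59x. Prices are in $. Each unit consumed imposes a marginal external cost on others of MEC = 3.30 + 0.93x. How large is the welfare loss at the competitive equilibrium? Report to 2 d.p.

DWL = $5.33

Market equilibrium (private): 4.51 + 2.59x = 33.87 - 2.90x → x_m = 5.3479.
Social marginal benefit = demand − MEC = 30.57 - 3.83x.
Set SMB = MC: 30.57 - 3.83x = 4.51 + 2.59x → x* = 4.0592.
Between x* and x_m the wedge MC − SMB runs linearly from 0 to MEC(x_m), so the loss is a triangle.
DWL = ½ × 1.2887 × 8.2736 = 5.3311.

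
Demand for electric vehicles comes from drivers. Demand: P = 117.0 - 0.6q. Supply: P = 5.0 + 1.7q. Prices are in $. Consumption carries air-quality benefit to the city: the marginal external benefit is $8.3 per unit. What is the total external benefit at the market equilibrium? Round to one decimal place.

$404.2

Market equilibrium (private): 5.0 + 1.7q = 117.0 - 0.6q → q_m = 48.6957.
Total external benefit = MEB × q_m = 8.3 × 48.6957 = 404.1743.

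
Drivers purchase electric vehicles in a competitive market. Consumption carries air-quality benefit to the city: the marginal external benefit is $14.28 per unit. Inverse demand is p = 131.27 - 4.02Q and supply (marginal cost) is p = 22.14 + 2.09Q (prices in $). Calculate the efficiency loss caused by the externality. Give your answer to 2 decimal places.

DWL = $16.69

Market equilibrium (private): 22.14 + 2.09Q = 131.27 - 4.02Q → Q_m = 17.8609.
Social marginal benefit = demand + MEB = 145.55 - 4.02Q.
Set SMB = MC: 145.55 - 4.02Q = 22.14 + 2.09Q → Q* = 20.1980.
Between Q* and Q_m the wedge SMB − MC runs linearly from 0 to MEB(Q_m), so the loss is a triangle.
DWL = ½ × 2.3371 × 14.2800 = 16.6869.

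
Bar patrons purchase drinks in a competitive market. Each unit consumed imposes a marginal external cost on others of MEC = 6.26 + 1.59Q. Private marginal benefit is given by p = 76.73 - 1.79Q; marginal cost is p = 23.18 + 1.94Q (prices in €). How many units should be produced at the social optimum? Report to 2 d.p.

Q* = 8.89

Social marginal benefit = demand − MEC = 70.47 - 3.38Q.
Set SMB = MC: 70.47 - 3.38Q = 23.18 + 1.94Q → Q* = 8.8891.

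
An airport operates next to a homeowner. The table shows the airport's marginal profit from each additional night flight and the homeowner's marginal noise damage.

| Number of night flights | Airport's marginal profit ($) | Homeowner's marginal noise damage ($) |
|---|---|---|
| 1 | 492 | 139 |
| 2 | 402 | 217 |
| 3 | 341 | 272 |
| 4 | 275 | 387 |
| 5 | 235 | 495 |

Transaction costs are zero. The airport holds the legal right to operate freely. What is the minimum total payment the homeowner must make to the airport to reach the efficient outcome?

Left alone the airport would choose level 5 (marginal profit stays positive).
Efficient level: k* = 3 (marginal profit ≥ marginal noise damage through 3).
The homeowner must at least cover the airport's forgone profit from cutting 5→3: 275 + 235 = 510.

$510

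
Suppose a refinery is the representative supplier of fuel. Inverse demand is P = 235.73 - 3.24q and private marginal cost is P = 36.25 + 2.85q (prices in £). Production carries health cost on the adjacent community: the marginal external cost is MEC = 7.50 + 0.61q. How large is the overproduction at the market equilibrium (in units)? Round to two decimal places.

Market equilibrium (private): 36.25 + 2.85q = 235.73 - 3.24q → q_m = 32.7553.
Social marginal cost = private MC + MEC = 43.75 + 3.46q.
Set SMC = demand: 43.75 + 3.46q = 235.73 - 3.24q → q* = 28.6537.
Gap = |32.7553 − 28.6537| = 4.1016.

4.10 units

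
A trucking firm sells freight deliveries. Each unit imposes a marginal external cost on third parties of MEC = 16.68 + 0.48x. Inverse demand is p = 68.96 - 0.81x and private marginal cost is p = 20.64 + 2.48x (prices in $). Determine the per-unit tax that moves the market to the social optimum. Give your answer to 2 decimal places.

Social marginal cost = private MC + MEC = 37.32 + 2.96x.
Set SMC = demand: 37.32 + 2.96x = 68.96 - 0.81x → x* = 8.3926.
The Pigouvian tax equals MEC at x*: 16.68 + 0.48×8.3926 = 20.7084.

tax = $20.71 per unit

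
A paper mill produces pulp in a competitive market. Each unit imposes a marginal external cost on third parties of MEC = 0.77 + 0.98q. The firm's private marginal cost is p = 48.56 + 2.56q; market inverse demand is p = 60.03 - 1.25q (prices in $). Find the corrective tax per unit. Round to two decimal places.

Social marginal cost = private MC + MEC = 49.33 + 3.54q.
Set SMC = demand: 49.33 + 3.54q = 60.03 - 1.25q → q* = 2.2338.
The Pigouvian tax equals MEC at q*: 0.77 + 0.98×2.2338 = 2.9591.

tax = $2.96 per unit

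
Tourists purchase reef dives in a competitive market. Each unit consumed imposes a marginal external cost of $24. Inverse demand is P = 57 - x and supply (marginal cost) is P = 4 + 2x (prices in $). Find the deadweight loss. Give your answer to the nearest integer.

DWL = $96

Market equilibrium (private): 4 + 2x = 57 - x → x_m = 17.6667.
Social marginal benefit = demand − MEC = 33 - x.
Set SMB = MC: 33 - x = 4 + 2x → x* = 9.6667.
Height of the DWL triangle at x_m is MC(x_m) − SMB(x_m) = MEC(x_m) = 24.0000.
DWL = ½ × 8.0000 × 24.0000 = 96.0000.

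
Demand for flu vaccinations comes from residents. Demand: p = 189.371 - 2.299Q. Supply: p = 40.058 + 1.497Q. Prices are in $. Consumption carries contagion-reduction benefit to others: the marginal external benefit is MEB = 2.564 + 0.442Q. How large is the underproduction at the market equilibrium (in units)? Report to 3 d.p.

5.948 units

Market equilibrium (private): 40.058 + 1.497Q = 189.371 - 2.299Q → Q_m = 39.3343.
Social marginal benefit = demand + MEB = 191.935 - 1.857Q.
Set SMB = MC: 191.935 - 1.857Q = 40.058 + 1.497Q → Q* = 45.2823.
Gap = |39.3343 − 45.2823| = 5.9480.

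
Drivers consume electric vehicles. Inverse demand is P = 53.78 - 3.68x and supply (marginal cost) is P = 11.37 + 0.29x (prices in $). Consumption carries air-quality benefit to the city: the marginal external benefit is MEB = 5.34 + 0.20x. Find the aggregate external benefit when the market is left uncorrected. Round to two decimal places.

Market equilibrium (private): 11.37 + 0.29x = 53.78 - 3.68x → x_m = 10.6826.
Total external benefit = ∫₀^{x_m} (5.34 + 0.20x) dx = 5.34×10.6826 + ½×0.20×10.6826² = 68.4569.

$68.46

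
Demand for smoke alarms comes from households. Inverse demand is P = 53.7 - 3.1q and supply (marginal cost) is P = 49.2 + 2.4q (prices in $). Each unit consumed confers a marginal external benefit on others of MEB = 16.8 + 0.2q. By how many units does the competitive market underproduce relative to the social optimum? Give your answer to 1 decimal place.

3.2 units

Market equilibrium (private): 49.2 + 2.4q = 53.7 - 3.1q → q_m = 0.8182.
Social marginal benefit = demand + MEB = 70.5 - 2.9q.
Set SMB = MC: 70.5 - 2.9q = 49.2 + 2.4q → q* = 4.0189.
Gap = |0.8182 − 4.0189| = 3.2007.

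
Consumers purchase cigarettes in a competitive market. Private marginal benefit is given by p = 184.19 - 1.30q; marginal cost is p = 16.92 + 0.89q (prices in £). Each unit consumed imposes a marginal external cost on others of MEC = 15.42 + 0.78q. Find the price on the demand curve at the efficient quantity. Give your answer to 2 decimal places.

P = £117.72

Social marginal benefit = demand − MEC = 168.77 - 2.08q.
Set SMB = MC: 168.77 - 2.08q = 16.92 + 0.89q → q* = 51.1279.
Consumer price on the demand curve at q*: 184.19 − 1.30×51.1279 = 117.7237.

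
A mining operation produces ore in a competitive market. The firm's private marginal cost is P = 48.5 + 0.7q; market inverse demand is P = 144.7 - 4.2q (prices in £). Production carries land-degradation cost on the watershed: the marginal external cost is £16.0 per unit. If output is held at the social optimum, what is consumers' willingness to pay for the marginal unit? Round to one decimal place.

P = £76.0

Social marginal cost = private MC + MEC = 64.5 + 0.7q.
Set SMC = demand: 64.5 + 0.7q = 144.7 - 4.2q → q* = 16.3673.
Consumer price on the demand curve at q*: 144.7 − 4.2×16.3673 = 75.9573.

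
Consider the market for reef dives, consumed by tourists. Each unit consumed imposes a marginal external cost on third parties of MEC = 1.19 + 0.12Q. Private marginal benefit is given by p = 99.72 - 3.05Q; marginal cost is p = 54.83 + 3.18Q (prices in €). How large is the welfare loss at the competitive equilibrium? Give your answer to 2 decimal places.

Market equilibrium (private): 54.83 + 3.18Q = 99.72 - 3.05Q → Q_m = 7.2055.
Social marginal benefit = demand − MEC = 98.53 - 3.17Q.
Set SMB = MC: 98.53 - 3.17Q = 54.83 + 3.18Q → Q* = 6.8819.
The welfare-loss triangle has base |Q_m − Q*| and height MEC(Q_m) (the vertical gap between SMB and MC is zero at Q* and MEC at Q_m).
DWL = ½ × 0.3236 × 2.0547 = 0.3325.

DWL = €0.33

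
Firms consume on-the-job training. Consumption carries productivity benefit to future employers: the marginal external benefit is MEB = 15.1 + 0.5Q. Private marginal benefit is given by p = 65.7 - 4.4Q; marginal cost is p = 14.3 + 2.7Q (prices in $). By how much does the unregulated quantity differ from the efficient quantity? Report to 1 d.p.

Market equilibrium (private): 14.3 + 2.7Q = 65.7 - 4.4Q → Q_m = 7.2394.
Social marginal benefit = demand + MEB = 80.8 - 3.9Q.
Set SMB = MC: 80.8 - 3.9Q = 14.3 + 2.7Q → Q* = 10.0758.
Gap = |7.2394 − 10.0758| = 2.8364.

2.8 units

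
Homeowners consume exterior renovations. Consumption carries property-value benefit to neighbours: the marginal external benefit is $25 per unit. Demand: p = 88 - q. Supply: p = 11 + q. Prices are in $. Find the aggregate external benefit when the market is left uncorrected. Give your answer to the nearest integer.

$963

Market equilibrium (private): 11 + q = 88 - q → q_m = 38.5000.
Total external benefit = MEB × q_m = 25 × 38.5000 = 962.5000.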